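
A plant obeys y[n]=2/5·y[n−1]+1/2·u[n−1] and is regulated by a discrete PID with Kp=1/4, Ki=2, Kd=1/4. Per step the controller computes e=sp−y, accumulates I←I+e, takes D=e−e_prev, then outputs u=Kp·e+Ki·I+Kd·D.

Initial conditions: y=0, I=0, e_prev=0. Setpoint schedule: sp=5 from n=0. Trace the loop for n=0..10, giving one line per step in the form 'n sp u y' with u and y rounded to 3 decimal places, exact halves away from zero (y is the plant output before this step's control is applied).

0 5 12.500 0.000
1 5 5.625 6.250
2 5 7.031 5.313
3 5 5.352 5.641
4 5 5.924 4.932
5 5 5.876 4.935
6 5 6.064 4.912
7 5 6.022 4.997
8 5 6.017 5.010
9 5 5.994 5.013
10 5 5.996 5.002

(exact arithmetic carried between steps; '≈' marks a value shown rounded to 6 d.p. or computed from one; I and e_prev carry over from the previous line; the table rounds u and y to 3 d.p., halves away from zero)
n=0: y=0, sp=5, e=sp−y=5; I=5, D=e−e_prev=5; u=1/4·5+2·5+1/4·5=12.5; next y=2/5·0+1/2·12.5=6.25
n=1: y=6.25, sp=5, e=sp−y=-1.25; I=3.75, D=e−e_prev=-6.25; u=1/4·(-1.25)+2·3.75+1/4·(-6.25)=5.625; next y=2/5·6.25+1/2·5.625=5.3125
n=2: y=5.3125, sp=5, e=sp−y=-0.3125; I=3.4375, D=e−e_prev=0.9375; u=1/4·(-0.3125)+2·3.4375+1/4·0.9375=7.03125; next y=2/5·5.3125+1/2·7.03125=5.640625
n=3: y=5.640625, sp=5, e=sp−y=-0.640625; I=2.796875, D=e−e_prev=-0.328125; u=1/4·(-0.640625)+2·2.796875+1/4·(-0.328125)≈5.351563; next y=2/5·5.640625+1/2·5.351563≈4.932031
n=4: y≈4.932031, sp=5, e=sp−y≈0.067969; I≈2.864844, D=e−e_prev≈0.708594; u=1/4·0.067969+2·2.864844+1/4·0.708594≈5.923828; next y=2/5·4.932031+1/2·5.923828≈4.934727
n=5: y≈4.934727, sp=5, e=sp−y≈0.065273; I≈2.930117, D=e−e_prev≈-0.002695; u=1/4·0.065273+2·2.930117+1/4·(-0.002695)≈5.875879; next y=2/5·4.934727+1/2·5.875879≈4.911830
n=6: y≈4.911830, sp=5, e=sp−y≈0.088170; I≈3.018287, D=e−e_prev≈0.022896; u=1/4·0.088170+2·3.018287+1/4·0.022896≈6.064341; next y=2/5·4.911830+1/2·6.064341≈4.996902
n=7: y≈4.996902, sp=5, e=sp−y≈0.003098; I≈3.021385, D=e−e_prev≈-0.085072; u=1/4·0.003098+2·3.021385+1/4·(-0.085072)≈6.022276; next y=2/5·4.996902+1/2·6.022276≈5.009899
n=8: y≈5.009899, sp=5, e=sp−y≈-0.009899; I≈3.011486, D=e−e_prev≈-0.012996; u=1/4·(-0.009899)+2·3.011486+1/4·(-0.012996)≈6.017248; next y=2/5·5.009899+1/2·6.017248≈5.012583
n=9: y≈5.012583, sp=5, e=sp−y≈-0.012583; I≈2.998902, D=e−e_prev≈-0.002685; u=1/4·(-0.012583)+2·2.998902+1/4·(-0.002685)≈5.993988; next y=2/5·5.012583+1/2·5.993988≈5.002027
n=10: y≈5.002027, sp=5, e=sp−y≈-0.002027; I≈2.996875, D=e−e_prev≈0.010556; u=1/4·(-0.002027)+2·2.996875+1/4·0.010556≈5.995883; next y=2/5·5.002027+1/2·5.995883≈4.998752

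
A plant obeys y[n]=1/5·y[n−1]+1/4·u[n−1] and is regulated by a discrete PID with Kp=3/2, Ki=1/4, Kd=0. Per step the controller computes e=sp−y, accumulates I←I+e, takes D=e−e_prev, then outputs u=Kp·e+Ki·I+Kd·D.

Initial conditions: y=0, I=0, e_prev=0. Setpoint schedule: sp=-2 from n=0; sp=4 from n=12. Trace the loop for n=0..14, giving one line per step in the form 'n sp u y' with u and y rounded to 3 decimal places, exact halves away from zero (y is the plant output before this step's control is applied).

0 -2 -3.500 0.000
1 -2 -2.469 -0.875
2 -2 -2.895 -0.792
3 -2 -3.039 -0.882
4 -2 -3.224 -0.936
5 -2 -3.390 -0.993
6 -2 -3.549 -1.046
7 -2 -3.700 -1.097
8 -2 -3.842 -1.144
9 -2 -3.977 -1.189
10 -2 -4.105 -1.232
11 -2 -4.226 -1.273
12 4 6.159 -1.311
13 4 2.957 1.278
14 4 4.133 0.995

(exact arithmetic carried between steps; '≈' marks a value shown rounded to 6 d.p. or computed from one; I and e_prev carry over from the previous line; the table rounds u and y to 3 d.p., halves away from zero)
n=0: y=0, sp=-2, e=sp−y=-2; I=-2, D=e−e_prev=-2; u=3/2·(-2)+1/4·(-2)+0·(-2)=-3.5; next y=1/5·0+1/4·(-3.5)=-0.875
n=1: y=-0.875, sp=-2, e=sp−y=-1.125; I=-3.125, D=e−e_prev=0.875; u=3/2·(-1.125)+1/4·(-3.125)+0·0.875=-2.46875; next y=1/5·(-0.875)+1/4·(-2.46875)≈-0.792188
n=2: y≈-0.792188, sp=-2, e=sp−y≈-1.207813; I≈-4.332813, D=e−e_prev≈-0.082813; u=3/2·(-1.207813)+1/4·(-4.332813)+0·(-0.082813)≈-2.894922; next y=1/5·(-0.792188)+1/4·(-2.894922)≈-0.882168
n=3: y≈-0.882168, sp=-2, e=sp−y≈-1.117832; I≈-5.450645, D=e−e_prev≈0.089980; u=3/2·(-1.117832)+1/4·(-5.450645)+0·0.089980≈-3.039409; next y=1/5·(-0.882168)+1/4·(-3.039409)≈-0.936286
n=4: y≈-0.936286, sp=-2, e=sp−y≈-1.063714; I≈-6.514359, D=e−e_prev≈0.054118; u=3/2·(-1.063714)+1/4·(-6.514359)+0·0.054118≈-3.224161; next y=1/5·(-0.936286)+1/4·(-3.224161)≈-0.993297
n=5: y≈-0.993297, sp=-2, e=sp−y≈-1.006703; I≈-7.521061, D=e−e_prev≈0.057011; u=3/2·(-1.006703)+1/4·(-7.521061)+0·0.057011≈-3.390319; next y=1/5·(-0.993297)+1/4·(-3.390319)≈-1.046239
n=6: y≈-1.046239, sp=-2, e=sp−y≈-0.953761; I≈-8.474822, D=e−e_prev≈0.052942; u=3/2·(-0.953761)+1/4·(-8.474822)+0·0.052942≈-3.549347; next y=1/5·(-1.046239)+1/4·(-3.549347)≈-1.096584
n=7: y≈-1.096584, sp=-2, e=sp−y≈-0.903416; I≈-9.378237, D=e−e_prev≈0.050345; u=3/2·(-0.903416)+1/4·(-9.378237)+0·0.050345≈-3.699683; next y=1/5·(-1.096584)+1/4·(-3.699683)≈-1.144238
n=8: y≈-1.144238, sp=-2, e=sp−y≈-0.855762; I≈-10.234000, D=e−e_prev≈0.047653; u=3/2·(-0.855762)+1/4·(-10.234000)+0·0.047653≈-3.842144; next y=1/5·(-1.144238)+1/4·(-3.842144)≈-1.189383
n=9: y≈-1.189383, sp=-2, e=sp−y≈-0.810617; I≈-11.044616, D=e−e_prev≈0.045146; u=3/2·(-0.810617)+1/4·(-11.044616)+0·0.045146≈-3.977079; next y=1/5·(-1.189383)+1/4·(-3.977079)≈-1.232146
n=10: y≈-1.232146, sp=-2, e=sp−y≈-0.767854; I≈-11.812470, D=e−e_prev≈0.042763; u=3/2·(-0.767854)+1/4·(-11.812470)+0·0.042763≈-4.104898; next y=1/5·(-1.232146)+1/4·(-4.104898)≈-1.272654
n=11: y≈-1.272654, sp=-2, e=sp−y≈-0.727346; I≈-12.539816, D=e−e_prev≈0.040507; u=3/2·(-0.727346)+1/4·(-12.539816)+0·0.040507≈-4.225973; next y=1/5·(-1.272654)+1/4·(-4.225973)≈-1.311024
n=12: y≈-1.311024, sp=4, e=sp−y≈5.311024; I≈-7.228792, D=e−e_prev≈6.038370; u=3/2·5.311024+1/4·(-7.228792)+0·6.038370≈6.159338; next y=1/5·(-1.311024)+1/4·6.159338≈1.277630
n=13: y≈1.277630, sp=4, e=sp−y≈2.722370; I≈-4.506422, D=e−e_prev≈-2.588654; u=3/2·2.722370+1/4·(-4.506422)+0·(-2.588654)≈2.956950; next y=1/5·1.277630+1/4·2.956950≈0.994763
n=14: y≈0.994763, sp=4, e=sp−y≈3.005237; I≈-1.501185, D=e−e_prev≈0.282866; u=3/2·3.005237+1/4·(-1.501185)+0·0.282866≈4.132559; next y=1/5·0.994763+1/4·4.132559≈1.232092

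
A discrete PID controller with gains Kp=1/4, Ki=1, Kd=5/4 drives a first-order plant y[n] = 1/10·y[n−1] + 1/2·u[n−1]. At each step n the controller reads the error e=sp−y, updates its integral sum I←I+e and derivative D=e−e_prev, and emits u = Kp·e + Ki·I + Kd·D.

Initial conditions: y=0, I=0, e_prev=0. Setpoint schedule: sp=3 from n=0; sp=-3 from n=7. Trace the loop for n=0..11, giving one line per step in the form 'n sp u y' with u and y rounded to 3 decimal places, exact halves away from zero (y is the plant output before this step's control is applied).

(exact arithmetic carried between steps; '≈' marks a value shown rounded to 6 d.p. or computed from one; I and e_prev carry over from the previous line; the table rounds u and y to 3 d.p., halves away from zero)
n=0: y=0, sp=3, e=sp−y=3; I=3, D=e−e_prev=3; u=1/4·3+1·3+5/4·3=7.5; next y=1/10·0+1/2·7.5=3.75
n=1: y=3.75, sp=3, e=sp−y=-0.75; I=2.25, D=e−e_prev=-3.75; u=1/4·(-0.75)+1·2.25+5/4·(-3.75)=-2.625; next y=1/10·3.75+1/2·(-2.625)=-0.9375
n=2: y=-0.9375, sp=3, e=sp−y=3.9375; I=6.1875, D=e−e_prev=4.6875; u=1/4·3.9375+1·6.1875+5/4·4.6875=13.03125; next y=1/10·(-0.9375)+1/2·13.03125=6.421875
n=3: y=6.421875, sp=3, e=sp−y=-3.421875; I=2.765625, D=e−e_prev=-7.359375; u=1/4·(-3.421875)+1·2.765625+5/4·(-7.359375)≈-7.289063; next y=1/10·6.421875+1/2·(-7.289063)≈-3.002344
n=4: y≈-3.002344, sp=3, e=sp−y≈6.002344; I≈8.767969, D=e−e_prev≈9.424219; u=1/4·6.002344+1·8.767969+5/4·9.424219≈22.048828; next y=1/10·(-3.002344)+1/2·22.048828≈10.724180
n=5: y≈10.724180, sp=3, e=sp−y≈-7.724180; I≈1.043789, D=e−e_prev≈-13.726523; u=1/4·(-7.724180)+1·1.043789+5/4·(-13.726523)≈-18.045410; next y=1/10·10.724180+1/2·(-18.045410)≈-7.950287
n=6: y≈-7.950287, sp=3, e=sp−y≈10.950287; I≈11.994076, D=e−e_prev≈18.674467; u=1/4·10.950287+1·11.994076+5/4·18.674467≈38.074731; next y=1/10·(-7.950287)+1/2·38.074731≈18.242337
n=7: y≈18.242337, sp=-3, e=sp−y≈-21.242337; I≈-9.248261, D=e−e_prev≈-32.192624; u=1/4·(-21.242337)+1·(-9.248261)+5/4·(-32.192624)≈-54.799625; next y=1/10·18.242337+1/2·(-54.799625)≈-25.575579
n=8: y≈-25.575579, sp=-3, e=sp−y≈22.575579; I≈13.327318, D=e−e_prev≈43.817916; u=1/4·22.575579+1·13.327318+5/4·43.817916≈73.743608; next y=1/10·(-25.575579)+1/2·73.743608≈34.314246
n=9: y≈34.314246, sp=-3, e=sp−y≈-37.314246; I≈-23.986928, D=e−e_prev≈-59.889825; u=1/4·(-37.314246)+1·(-23.986928)+5/4·(-59.889825)≈-108.177770; next y=1/10·34.314246+1/2·(-108.177770)≈-50.657461
n=10: y≈-50.657461, sp=-3, e=sp−y≈47.657461; I≈23.670533, D=e−e_prev≈84.971707; u=1/4·47.657461+1·23.670533+5/4·84.971707≈141.799531; next y=1/10·(-50.657461)+1/2·141.799531≈65.834020
n=11: y≈65.834020, sp=-3, e=sp−y≈-68.834020; I≈-45.163487, D=e−e_prev≈-116.491480; u=1/4·(-68.834020)+1·(-45.163487)+5/4·(-116.491480)≈-207.986342; next y=1/10·65.834020+1/2·(-207.986342)≈-97.409769

0 3 7.500 0.000
1 3 -2.625 3.750
2 3 13.031 -0.938
3 3 -7.289 6.422
4 3 22.049 -3.002
5 3 -18.045 10.724
6 3 38.075 -7.950
7 -3 -54.800 18.242
8 -3 73.744 -25.576
9 -3 -108.178 34.314
10 -3 141.800 -50.657
11 -3 -207.986 65.834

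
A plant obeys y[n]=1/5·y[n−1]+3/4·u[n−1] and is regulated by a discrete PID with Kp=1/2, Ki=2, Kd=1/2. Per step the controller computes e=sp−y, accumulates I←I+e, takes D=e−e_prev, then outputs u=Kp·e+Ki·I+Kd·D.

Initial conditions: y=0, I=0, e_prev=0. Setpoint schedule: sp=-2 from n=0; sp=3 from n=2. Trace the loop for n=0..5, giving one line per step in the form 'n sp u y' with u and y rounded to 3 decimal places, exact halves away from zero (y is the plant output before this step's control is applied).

0 -2 -6.000 0.000
1 -2 4.500 -4.500
2 3 1.325 2.475
3 3 6.321 1.489
4 3 -1.799 5.039
5 3 12.039 -0.342

(exact arithmetic carried between steps; '≈' marks a value shown rounded to 6 d.p. or computed from one; I and e_prev carry over from the previous line; the table rounds u and y to 3 d.p., halves away from zero)
n=0: y=0, sp=-2, e=sp−y=-2; I=-2, D=e−e_prev=-2; u=1/2·(-2)+2·(-2)+1/2·(-2)=-6; next y=1/5·0+3/4·(-6)=-4.5
n=1: y=-4.5, sp=-2, e=sp−y=2.5; I=0.5, D=e−e_prev=4.5; u=1/2·2.5+2·0.5+1/2·4.5=4.5; next y=1/5·(-4.5)+3/4·4.5=2.475
n=2: y=2.475, sp=3, e=sp−y=0.525; I=1.025, D=e−e_prev=-1.975; u=1/2·0.525+2·1.025+1/2·(-1.975)=1.325; next y=1/5·2.475+3/4·1.325=1.48875
n=3: y=1.48875, sp=3, e=sp−y=1.51125; I=2.53625, D=e−e_prev=0.98625; u=1/2·1.51125+2·2.53625+1/2·0.98625=6.32125; next y=1/5·1.48875+3/4·6.32125≈5.038688
n=4: y≈5.038688, sp=3, e=sp−y≈-2.038688; I≈0.497563, D=e−e_prev≈-3.549938; u=1/2·(-2.038688)+2·0.497563+1/2·(-3.549938)≈-1.799188; next y=1/5·5.038688+3/4·(-1.799188)≈-0.341653
n=5: y≈-0.341653, sp=3, e=sp−y≈3.341653; I≈3.839216, D=e−e_prev≈5.380341; u=1/2·3.341653+2·3.839216+1/2·5.380341≈12.039428; next y=1/5·(-0.341653)+3/4·12.039428≈8.961240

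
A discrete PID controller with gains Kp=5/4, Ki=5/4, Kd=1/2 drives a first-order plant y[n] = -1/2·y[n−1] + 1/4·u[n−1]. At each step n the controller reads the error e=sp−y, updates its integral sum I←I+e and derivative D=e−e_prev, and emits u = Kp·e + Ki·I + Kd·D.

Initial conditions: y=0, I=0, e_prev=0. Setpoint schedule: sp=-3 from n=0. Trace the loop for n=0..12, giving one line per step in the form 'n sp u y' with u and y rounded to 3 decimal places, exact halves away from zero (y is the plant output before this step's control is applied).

(exact arithmetic carried between steps; '≈' marks a value shown rounded to 6 d.p. or computed from one; I and e_prev carry over from the previous line; the table rounds u and y to 3 d.p., halves away from zero)
n=0: y=0, sp=-3, e=sp−y=-3; I=-3, D=e−e_prev=-3; u=5/4·(-3)+5/4·(-3)+1/2·(-3)=-9; next y=-1/2·0+1/4·(-9)=-2.25
n=1: y=-2.25, sp=-3, e=sp−y=-0.75; I=-3.75, D=e−e_prev=2.25; u=5/4·(-0.75)+5/4·(-3.75)+1/2·2.25=-4.5; next y=-1/2·(-2.25)+1/4·(-4.5)=0
n=2: y=0, sp=-3, e=sp−y=-3; I=-6.75, D=e−e_prev=-2.25; u=5/4·(-3)+5/4·(-6.75)+1/2·(-2.25)=-13.3125; next y=-1/2·0+1/4·(-13.3125)=-3.328125
n=3: y=-3.328125, sp=-3, e=sp−y=0.328125; I=-6.421875, D=e−e_prev=3.328125; u=5/4·0.328125+5/4·(-6.421875)+1/2·3.328125=-5.953125; next y=-1/2·(-3.328125)+1/4·(-5.953125)≈0.175781
n=4: y≈0.175781, sp=-3, e=sp−y≈-3.175781; I≈-9.597656, D=e−e_prev≈-3.503906; u=5/4·(-3.175781)+5/4·(-9.597656)+1/2·(-3.503906)≈-17.71875; next y=-1/2·0.175781+1/4·(-17.71875)≈-4.517578
n=5: y≈-4.517578, sp=-3, e=sp−y≈1.517578; I≈-8.080078, D=e−e_prev≈4.693359; u=5/4·1.517578+5/4·(-8.080078)+1/2·4.693359≈-5.856445; next y=-1/2·(-4.517578)+1/4·(-5.856445)≈0.794678
n=6: y≈0.794678, sp=-3, e=sp−y≈-3.794678; I≈-11.874756, D=e−e_prev≈-5.312256; u=5/4·(-3.794678)+5/4·(-11.874756)+1/2·(-5.312256)≈-22.242920; next y=-1/2·0.794678+1/4·(-22.242920)≈-5.958069
n=7: y≈-5.958069, sp=-3, e=sp−y≈2.958069; I≈-8.916687, D=e−e_prev≈6.752747; u=5/4·2.958069+5/4·(-8.916687)+1/2·6.752747≈-4.071899; next y=-1/2·(-5.958069)+1/4·(-4.071899)≈1.961060
n=8: y≈1.961060, sp=-3, e=sp−y≈-4.961060; I≈-13.877747, D=e−e_prev≈-7.919128; u=5/4·(-4.961060)+5/4·(-13.877747)+1/2·(-7.919128)≈-27.508072; next y=-1/2·1.961060+1/4·(-27.508072)≈-7.857548
n=9: y≈-7.857548, sp=-3, e=sp−y≈4.857548; I≈-9.020199, D=e−e_prev≈9.818607; u=5/4·4.857548+5/4·(-9.020199)+1/2·9.818607≈-0.294010; next y=-1/2·(-7.857548)+1/4·(-0.294010)≈3.855271
n=10: y≈3.855271, sp=-3, e=sp−y≈-6.855271; I≈-15.875470, D=e−e_prev≈-11.712819; u=5/4·(-6.855271)+5/4·(-15.875470)+1/2·(-11.712819)≈-34.269836; next y=-1/2·3.855271+1/4·(-34.269836)≈-10.495095
n=11: y≈-10.495095, sp=-3, e=sp−y≈7.495095; I≈-8.380375, D=e−e_prev≈14.350366; u=5/4·7.495095+5/4·(-8.380375)+1/2·14.350366≈6.068582; next y=-1/2·(-10.495095)+1/4·6.068582≈6.764693
n=12: y≈6.764693, sp=-3, e=sp−y≈-9.764693; I≈-18.145068, D=e−e_prev≈-17.259788; u=5/4·(-9.764693)+5/4·(-18.145068)+1/2·(-17.259788)≈-43.517096; next y=-1/2·6.764693+1/4·(-43.517096)≈-14.261620

0 -3 -9.000 0.000
1 -3 -4.500 -2.250
2 -3 -13.313 0.000
3 -3 -5.953 -3.328
4 -3 -17.719 0.176
5 -3 -5.856 -4.518
6 -3 -22.243 0.795
7 -3 -4.072 -5.958
8 -3 -27.508 1.961
9 -3 -0.294 -7.858
10 -3 -34.270 3.855
11 -3 6.069 -10.495
12 -3 -43.517 6.765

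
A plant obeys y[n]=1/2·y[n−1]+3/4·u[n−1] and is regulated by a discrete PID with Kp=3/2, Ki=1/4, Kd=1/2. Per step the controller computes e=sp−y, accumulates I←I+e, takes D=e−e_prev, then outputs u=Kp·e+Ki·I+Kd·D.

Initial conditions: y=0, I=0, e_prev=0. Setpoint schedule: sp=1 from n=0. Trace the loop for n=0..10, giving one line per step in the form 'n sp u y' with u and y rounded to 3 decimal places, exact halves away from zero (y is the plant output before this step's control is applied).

(exact arithmetic carried between steps; '≈' marks a value shown rounded to 6 d.p. or computed from one; I and e_prev carry over from the previous line; the table rounds u and y to 3 d.p., halves away from zero)
n=0: y=0, sp=1, e=sp−y=1; I=1, D=e−e_prev=1; u=3/2·1+1/4·1+1/2·1=2.25; next y=1/2·0+3/4·2.25=1.6875
n=1: y=1.6875, sp=1, e=sp−y=-0.6875; I=0.3125, D=e−e_prev=-1.6875; u=3/2·(-0.6875)+1/4·0.3125+1/2·(-1.6875)=-1.796875; next y=1/2·1.6875+3/4·(-1.796875)≈-0.503906
n=2: y≈-0.503906, sp=1, e=sp−y≈1.503906; I≈1.816406, D=e−e_prev≈2.191406; u=3/2·1.503906+1/4·1.816406+1/2·2.191406≈3.805664; next y=1/2·(-0.503906)+3/4·3.805664≈2.602295
n=3: y≈2.602295, sp=1, e=sp−y≈-1.602295; I≈0.214111, D=e−e_prev≈-3.106201; u=3/2·(-1.602295)+1/4·0.214111+1/2·(-3.106201)≈-3.903015; next y=1/2·2.602295+3/4·(-3.903015)≈-1.626114
n=4: y≈-1.626114, sp=1, e=sp−y≈2.626114; I≈2.840225, D=e−e_prev≈4.228409; u=3/2·2.626114+1/4·2.840225+1/2·4.228409≈6.763432; next y=1/2·(-1.626114)+3/4·6.763432≈4.259517
n=5: y≈4.259517, sp=1, e=sp−y≈-3.259517; I≈-0.419291, D=e−e_prev≈-5.885631; u=3/2·(-3.259517)+1/4·(-0.419291)+1/2·(-5.885631)≈-7.936913; next y=1/2·4.259517+3/4·(-7.936913)≈-3.822927
n=6: y≈-3.822927, sp=1, e=sp−y≈4.822927; I≈4.403635, D=e−e_prev≈8.082443; u=3/2·4.822927+1/4·4.403635+1/2·8.082443≈12.376520; next y=1/2·(-3.822927)+3/4·12.376520≈7.370927
n=7: y≈7.370927, sp=1, e=sp−y≈-6.370927; I≈-1.967292, D=e−e_prev≈-11.193854; u=3/2·(-6.370927)+1/4·(-1.967292)+1/2·(-11.193854)≈-15.645140; next y=1/2·7.370927+3/4·(-15.645140)≈-8.048392
n=8: y≈-8.048392, sp=1, e=sp−y≈9.048392; I≈7.081100, D=e−e_prev≈15.419319; u=3/2·9.048392+1/4·7.081100+1/2·15.419319≈23.052522; next y=1/2·(-8.048392)+3/4·23.052522≈13.265195
n=9: y≈13.265195, sp=1, e=sp−y≈-12.265195; I≈-5.184096, D=e−e_prev≈-21.313587; u=3/2·(-12.265195)+1/4·(-5.184096)+1/2·(-21.313587)≈-30.350611; next y=1/2·13.265195+3/4·(-30.350611)≈-16.130360
n=10: y≈-16.130360, sp=1, e=sp−y≈17.130360; I≈11.946265, D=e−e_prev≈29.395556; u=3/2·17.130360+1/4·11.946265+1/2·29.395556≈43.379884; next y=1/2·(-16.130360)+3/4·43.379884≈24.469733

0 1 2.250 0.000
1 1 -1.797 1.688
2 1 3.806 -0.504
3 1 -3.903 2.602
4 1 6.763 -1.626
5 1 -7.937 4.260
6 1 12.377 -3.823
7 1 -15.645 7.371
8 1 23.053 -8.048
9 1 -30.351 13.265
10 1 43.380 -16.130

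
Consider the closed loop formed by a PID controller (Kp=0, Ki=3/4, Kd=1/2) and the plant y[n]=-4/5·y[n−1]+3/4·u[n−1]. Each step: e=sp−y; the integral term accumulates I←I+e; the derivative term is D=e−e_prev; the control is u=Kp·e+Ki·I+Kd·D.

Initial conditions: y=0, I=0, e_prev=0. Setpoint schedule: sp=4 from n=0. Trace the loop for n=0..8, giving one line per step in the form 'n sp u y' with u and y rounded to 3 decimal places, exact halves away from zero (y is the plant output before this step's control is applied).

0 4 5.000 0.000
1 4 1.313 3.750
2 4 10.582 -2.016
3 4 -2.245 9.549
4 4 22.966 -9.323
5 4 -18.985 24.682
6 4 55.840 -33.985
7 4 -73.821 69.068
8 4 153.514 -110.619

(exact arithmetic carried between steps; '≈' marks a value shown rounded to 6 d.p. or computed from one; I and e_prev carry over from the previous line; the table rounds u and y to 3 d.p., halves away from zero)
n=0: y=0, sp=4, e=sp−y=4; I=4, D=e−e_prev=4; u=0·4+3/4·4+1/2·4=5; next y=-4/5·0+3/4·5=3.75
n=1: y=3.75, sp=4, e=sp−y=0.25; I=4.25, D=e−e_prev=-3.75; u=0·0.25+3/4·4.25+1/2·(-3.75)=1.3125; next y=-4/5·3.75+3/4·1.3125=-2.015625
n=2: y=-2.015625, sp=4, e=sp−y=6.015625; I=10.265625, D=e−e_prev=5.765625; u=0·6.015625+3/4·10.265625+1/2·5.765625≈10.582031; next y=-4/5·(-2.015625)+3/4·10.582031≈9.549023
n=3: y≈9.549023, sp=4, e=sp−y≈-5.549023; I≈4.716602, D=e−e_prev≈-11.564648; u=0·(-5.549023)+3/4·4.716602+1/2·(-11.564648)≈-2.244873; next y=-4/5·9.549023+3/4·(-2.244873)≈-9.322874
n=4: y≈-9.322874, sp=4, e=sp−y≈13.322874; I≈18.039475, D=e−e_prev≈18.871897; u=0·13.322874+3/4·18.039475+1/2·18.871897≈22.965555; next y=-4/5·(-9.322874)+3/4·22.965555≈24.682465
n=5: y≈24.682465, sp=4, e=sp−y≈-20.682465; I≈-2.642990, D=e−e_prev≈-34.005338; u=0·(-20.682465)+3/4·(-2.642990)+1/2·(-34.005338)≈-18.984912; next y=-4/5·24.682465+3/4·(-18.984912)≈-33.984656
n=6: y≈-33.984656, sp=4, e=sp−y≈37.984656; I≈35.341666, D=e−e_prev≈58.667121; u=0·37.984656+3/4·35.341666+1/2·58.667121≈55.839810; next y=-4/5·(-33.984656)+3/4·55.839810≈69.067582
n=7: y≈69.067582, sp=4, e=sp−y≈-65.067582; I≈-29.725916, D=e−e_prev≈-103.052237; u=0·(-65.067582)+3/4·(-29.725916)+1/2·(-103.052237)≈-73.820556; next y=-4/5·69.067582+3/4·(-73.820556)≈-110.619482
n=8: y≈-110.619482, sp=4, e=sp−y≈114.619482; I≈84.893566, D=e−e_prev≈179.687064; u=0·114.619482+3/4·84.893566+1/2·179.687064≈153.513707; next y=-4/5·(-110.619482)+3/4·153.513707≈203.630866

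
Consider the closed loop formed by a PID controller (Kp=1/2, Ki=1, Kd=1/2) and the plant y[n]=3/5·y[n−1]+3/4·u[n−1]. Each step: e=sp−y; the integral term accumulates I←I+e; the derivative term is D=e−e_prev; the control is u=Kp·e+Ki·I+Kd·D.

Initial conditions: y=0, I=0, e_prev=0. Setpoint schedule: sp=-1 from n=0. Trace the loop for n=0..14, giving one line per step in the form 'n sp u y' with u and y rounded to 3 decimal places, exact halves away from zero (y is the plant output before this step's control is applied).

0 -1 -2.000 0.000
1 -1 0.500 -1.500
2 -1 -1.700 -0.525
3 -1 0.443 -1.590
4 -1 -1.436 -0.622
5 -1 0.326 -1.450
6 -1 -1.287 -0.625
7 -1 0.181 -1.341
8 -1 -1.180 -0.669
9 -1 0.060 -1.286
10 -1 -1.081 -0.727
11 -1 -0.034 -1.247
12 -1 -0.994 -0.774
13 -1 -0.112 -1.210
14 -1 -0.920 -0.810

(exact arithmetic carried between steps; '≈' marks a value shown rounded to 6 d.p. or computed from one; I and e_prev carry over from the previous line; the table rounds u and y to 3 d.p., halves away from zero)
n=0: y=0, sp=-1, e=sp−y=-1; I=-1, D=e−e_prev=-1; u=1/2·(-1)+1·(-1)+1/2·(-1)=-2; next y=3/5·0+3/4·(-2)=-1.5
n=1: y=-1.5, sp=-1, e=sp−y=0.5; I=-0.5, D=e−e_prev=1.5; u=1/2·0.5+1·(-0.5)+1/2·1.5=0.5; next y=3/5·(-1.5)+3/4·0.5=-0.525
n=2: y=-0.525, sp=-1, e=sp−y=-0.475; I=-0.975, D=e−e_prev=-0.975; u=1/2·(-0.475)+1·(-0.975)+1/2·(-0.975)=-1.7; next y=3/5·(-0.525)+3/4·(-1.7)=-1.59
n=3: y=-1.59, sp=-1, e=sp−y=0.59; I=-0.385, D=e−e_prev=1.065; u=1/2·0.59+1·(-0.385)+1/2·1.065=0.4425; next y=3/5·(-1.59)+3/4·0.4425=-0.622125
n=4: y=-0.622125, sp=-1, e=sp−y=-0.377875; I=-0.762875, D=e−e_prev=-0.967875; u=1/2·(-0.377875)+1·(-0.762875)+1/2·(-0.967875)=-1.43575; next y=3/5·(-0.622125)+3/4·(-1.43575)≈-1.450088
n=5: y≈-1.450088, sp=-1, e=sp−y≈0.450088; I≈-0.312788, D=e−e_prev≈0.827963; u=1/2·0.450088+1·(-0.312788)+1/2·0.827963≈0.326238; next y=3/5·(-1.450088)+3/4·0.326238≈-0.625374
n=6: y≈-0.625374, sp=-1, e=sp−y≈-0.374626; I≈-0.687413, D=e−e_prev≈-0.824713; u=1/2·(-0.374626)+1·(-0.687413)+1/2·(-0.824713)≈-1.287083; next y=3/5·(-0.625374)+3/4·(-1.287083)≈-1.340537
n=7: y≈-1.340537, sp=-1, e=sp−y≈0.340537; I≈-0.346877, D=e−e_prev≈0.715162; u=1/2·0.340537+1·(-0.346877)+1/2·0.715162≈0.180973; next y=3/5·(-1.340537)+3/4·0.180973≈-0.668592
n=8: y≈-0.668592, sp=-1, e=sp−y≈-0.331408; I≈-0.678284, D=e−e_prev≈-0.671944; u=1/2·(-0.331408)+1·(-0.678284)+1/2·(-0.671944)≈-1.179960; next y=3/5·(-0.668592)+3/4·(-1.179960)≈-1.286126
n=9: y≈-1.286126, sp=-1, e=sp−y≈0.286126; I≈-0.392159, D=e−e_prev≈0.617533; u=1/2·0.286126+1·(-0.392159)+1/2·0.617533≈0.059671; next y=3/5·(-1.286126)+3/4·0.059671≈-0.726922
n=10: y≈-0.726922, sp=-1, e=sp−y≈-0.273078; I≈-0.665236, D=e−e_prev≈-0.559203; u=1/2·(-0.273078)+1·(-0.665236)+1/2·(-0.559203)≈-1.081377; next y=3/5·(-0.726922)+3/4·(-1.081377)≈-1.247186
n=11: y≈-1.247186, sp=-1, e=sp−y≈0.247186; I≈-0.418050, D=e−e_prev≈0.520264; u=1/2·0.247186+1·(-0.418050)+1/2·0.520264≈-0.034326; next y=3/5·(-1.247186)+3/4·(-0.034326)≈-0.774056
n=12: y≈-0.774056, sp=-1, e=sp−y≈-0.225944; I≈-0.643995, D=e−e_prev≈-0.473130; u=1/2·(-0.225944)+1·(-0.643995)+1/2·(-0.473130)≈-0.993532; next y=3/5·(-0.774056)+3/4·(-0.993532)≈-1.209582
n=13: y≈-1.209582, sp=-1, e=sp−y≈0.209582; I≈-0.434412, D=e−e_prev≈0.435527; u=1/2·0.209582+1·(-0.434412)+1/2·0.435527≈-0.111858; next y=3/5·(-1.209582)+3/4·(-0.111858)≈-0.809643
n=14: y≈-0.809643, sp=-1, e=sp−y≈-0.190357; I≈-0.624770, D=e−e_prev≈-0.399940; u=1/2·(-0.190357)+1·(-0.624770)+1/2·(-0.399940)≈-0.919918; next y=3/5·(-0.809643)+3/4·(-0.919918)≈-1.175724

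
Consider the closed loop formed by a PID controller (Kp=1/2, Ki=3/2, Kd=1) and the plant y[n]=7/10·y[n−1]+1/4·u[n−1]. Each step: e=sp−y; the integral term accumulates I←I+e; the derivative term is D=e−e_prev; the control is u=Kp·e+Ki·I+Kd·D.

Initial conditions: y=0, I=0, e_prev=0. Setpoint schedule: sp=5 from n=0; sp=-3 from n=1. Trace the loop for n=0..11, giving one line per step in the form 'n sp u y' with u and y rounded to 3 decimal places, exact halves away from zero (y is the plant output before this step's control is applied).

(exact arithmetic carried between steps; '≈' marks a value shown rounded to 6 d.p. or computed from one; I and e_prev carry over from the previous line; the table rounds u and y to 3 d.p., halves away from zero)
n=0: y=0, sp=5, e=sp−y=5; I=5, D=e−e_prev=5; u=1/2·5+3/2·5+1·5=15; next y=7/10·0+1/4·15=3.75
n=1: y=3.75, sp=-3, e=sp−y=-6.75; I=-1.75, D=e−e_prev=-11.75; u=1/2·(-6.75)+3/2·(-1.75)+1·(-11.75)=-17.75; next y=7/10·3.75+1/4·(-17.75)=-1.8125
n=2: y=-1.8125, sp=-3, e=sp−y=-1.1875; I=-2.9375, D=e−e_prev=5.5625; u=1/2·(-1.1875)+3/2·(-2.9375)+1·5.5625=0.5625; next y=7/10·(-1.8125)+1/4·0.5625=-1.128125
n=3: y=-1.128125, sp=-3, e=sp−y=-1.871875; I=-4.809375, D=e−e_prev=-0.684375; u=1/2·(-1.871875)+3/2·(-4.809375)+1·(-0.684375)=-8.834375; next y=7/10·(-1.128125)+1/4·(-8.834375)≈-2.998281
n=4: y≈-2.998281, sp=-3, e=sp−y≈-0.001719; I≈-4.811094, D=e−e_prev≈1.870156; u=1/2·(-0.001719)+3/2·(-4.811094)+1·1.870156≈-5.347344; next y=7/10·(-2.998281)+1/4·(-5.347344)≈-3.435633
n=5: y≈-3.435633, sp=-3, e=sp−y≈0.435633; I≈-4.375461, D=e−e_prev≈0.437352; u=1/2·0.435633+3/2·(-4.375461)+1·0.437352≈-5.908023; next y=7/10·(-3.435633)+1/4·(-5.908023)≈-3.881949
n=6: y≈-3.881949, sp=-3, e=sp−y≈0.881949; I≈-3.493512, D=e−e_prev≈0.446316; u=1/2·0.881949+3/2·(-3.493512)+1·0.446316≈-4.352978; next y=7/10·(-3.881949)+1/4·(-4.352978)≈-3.805609
n=7: y≈-3.805609, sp=-3, e=sp−y≈0.805609; I≈-2.687903, D=e−e_prev≈-0.076340; u=1/2·0.805609+3/2·(-2.687903)+1·(-0.076340)≈-3.705391; next y=7/10·(-3.805609)+1/4·(-3.705391)≈-3.590274
n=8: y≈-3.590274, sp=-3, e=sp−y≈0.590274; I≈-2.097630, D=e−e_prev≈-0.215335; u=1/2·0.590274+3/2·(-2.097630)+1·(-0.215335)≈-3.066642; next y=7/10·(-3.590274)+1/4·(-3.066642)≈-3.279852
n=9: y≈-3.279852, sp=-3, e=sp−y≈0.279852; I≈-1.817777, D=e−e_prev≈-0.310422; u=1/2·0.279852+3/2·(-1.817777)+1·(-0.310422)≈-2.897162; next y=7/10·(-3.279852)+1/4·(-2.897162)≈-3.020187
n=10: y≈-3.020187, sp=-3, e=sp−y≈0.020187; I≈-1.797590, D=e−e_prev≈-0.259665; u=1/2·0.020187+3/2·(-1.797590)+1·(-0.259665)≈-2.945957; next y=7/10·(-3.020187)+1/4·(-2.945957)≈-2.850620
n=11: y≈-2.850620, sp=-3, e=sp−y≈-0.149380; I≈-1.946970, D=e−e_prev≈-0.169567; u=1/2·(-0.149380)+3/2·(-1.946970)+1·(-0.169567)≈-3.164712; next y=7/10·(-2.850620)+1/4·(-3.164712)≈-2.786612

0 5 15.000 0.000
1 -3 -17.750 3.750
2 -3 0.563 -1.813
3 -3 -8.834 -1.128
4 -3 -5.347 -2.998
5 -3 -5.908 -3.436
6 -3 -4.353 -3.882
7 -3 -3.705 -3.806
8 -3 -3.067 -3.590
9 -3 -2.897 -3.280
10 -3 -2.946 -3.020
11 -3 -3.165 -2.851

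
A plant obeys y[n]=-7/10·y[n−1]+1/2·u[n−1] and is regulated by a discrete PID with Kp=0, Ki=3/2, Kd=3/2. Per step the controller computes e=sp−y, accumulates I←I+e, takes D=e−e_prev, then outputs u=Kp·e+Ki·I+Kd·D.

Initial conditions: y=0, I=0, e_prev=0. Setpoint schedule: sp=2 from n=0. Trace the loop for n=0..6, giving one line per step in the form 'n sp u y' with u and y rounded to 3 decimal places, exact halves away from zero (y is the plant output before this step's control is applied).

(exact arithmetic carried between steps; '≈' marks a value shown rounded to 6 d.p. or computed from one; I and e_prev carry over from the previous line; the table rounds u and y to 3 d.p., halves away from zero)
n=0: y=0, sp=2, e=sp−y=2; I=2, D=e−e_prev=2; u=0·2+3/2·2+3/2·2=6; next y=-7/10·0+1/2·6=3
n=1: y=3, sp=2, e=sp−y=-1; I=1, D=e−e_prev=-3; u=0·(-1)+3/2·1+3/2·(-3)=-3; next y=-7/10·3+1/2·(-3)=-3.6
n=2: y=-3.6, sp=2, e=sp−y=5.6; I=6.6, D=e−e_prev=6.6; u=0·5.6+3/2·6.6+3/2·6.6=19.8; next y=-7/10·(-3.6)+1/2·19.8=12.42
n=3: y=12.42, sp=2, e=sp−y=-10.42; I=-3.82, D=e−e_prev=-16.02; u=0·(-10.42)+3/2·(-3.82)+3/2·(-16.02)=-29.76; next y=-7/10·12.42+1/2·(-29.76)=-23.574
n=4: y=-23.574, sp=2, e=sp−y=25.574; I=21.754, D=e−e_prev=35.994; u=0·25.574+3/2·21.754+3/2·35.994=86.622; next y=-7/10·(-23.574)+1/2·86.622=59.8128
n=5: y=59.8128, sp=2, e=sp−y=-57.8128; I=-36.0588, D=e−e_prev=-83.3868; u=0·(-57.8128)+3/2·(-36.0588)+3/2·(-83.3868)=-179.1684; next y=-7/10·59.8128+1/2·(-179.1684)=-131.45316
n=6: y=-131.45316, sp=2, e=sp−y=133.45316; I=97.39436, D=e−e_prev=191.26596; u=0·133.45316+3/2·97.39436+3/2·191.26596=432.99048; next y=-7/10·(-131.45316)+1/2·432.99048=308.512452

0 2 6.000 0.000
1 2 -3.000 3.000
2 2 19.800 -3.600
3 2 -29.760 12.420
4 2 86.622 -23.574
5 2 -179.168 59.813
6 2 432.990 -131.453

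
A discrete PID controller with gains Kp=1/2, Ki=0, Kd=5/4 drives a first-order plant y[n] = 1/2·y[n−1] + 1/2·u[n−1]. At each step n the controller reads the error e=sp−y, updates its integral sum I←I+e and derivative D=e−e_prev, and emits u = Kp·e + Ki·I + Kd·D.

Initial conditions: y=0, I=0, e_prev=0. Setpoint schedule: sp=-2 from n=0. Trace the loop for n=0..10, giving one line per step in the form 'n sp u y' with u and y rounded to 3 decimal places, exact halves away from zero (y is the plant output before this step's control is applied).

(exact arithmetic carried between steps; '≈' marks a value shown rounded to 6 d.p. or computed from one; I and e_prev carry over from the previous line; the table rounds u and y to 3 d.p., halves away from zero)
n=0: y=0, sp=-2, e=sp−y=-2; I=-2, D=e−e_prev=-2; u=1/2·(-2)+0·(-2)+5/4·(-2)=-3.5; next y=1/2·0+1/2·(-3.5)=-1.75
n=1: y=-1.75, sp=-2, e=sp−y=-0.25; I=-2.25, D=e−e_prev=1.75; u=1/2·(-0.25)+0·(-2.25)+5/4·1.75=2.0625; next y=1/2·(-1.75)+1/2·2.0625=0.15625
n=2: y=0.15625, sp=-2, e=sp−y=-2.15625; I=-4.40625, D=e−e_prev=-1.90625; u=1/2·(-2.15625)+0·(-4.40625)+5/4·(-1.90625)≈-3.460938; next y=1/2·0.15625+1/2·(-3.460938)≈-1.652344
n=3: y≈-1.652344, sp=-2, e=sp−y≈-0.347656; I≈-4.753906, D=e−e_prev≈1.808594; u=1/2·(-0.347656)+0·(-4.753906)+5/4·1.808594≈2.086914; next y=1/2·(-1.652344)+1/2·2.086914≈0.217285
n=4: y≈0.217285, sp=-2, e=sp−y≈-2.217285; I≈-6.971191, D=e−e_prev≈-1.869629; u=1/2·(-2.217285)+0·(-6.971191)+5/4·(-1.869629)≈-3.445679; next y=1/2·0.217285+1/2·(-3.445679)≈-1.614197
n=5: y≈-1.614197, sp=-2, e=sp−y≈-0.385803; I≈-7.356995, D=e−e_prev≈1.831482; u=1/2·(-0.385803)+0·(-7.356995)+5/4·1.831482≈2.096451; next y=1/2·(-1.614197)+1/2·2.096451≈0.241127
n=6: y≈0.241127, sp=-2, e=sp−y≈-2.241127; I≈-9.598122, D=e−e_prev≈-1.855324; u=1/2·(-2.241127)+0·(-9.598122)+5/4·(-1.855324)≈-3.439718; next y=1/2·0.241127+1/2·(-3.439718)≈-1.599296
n=7: y≈-1.599296, sp=-2, e=sp−y≈-0.400704; I≈-9.998826, D=e−e_prev≈1.840423; u=1/2·(-0.400704)+0·(-9.998826)+5/4·1.840423≈2.100176; next y=1/2·(-1.599296)+1/2·2.100176≈0.250440
n=8: y≈0.250440, sp=-2, e=sp−y≈-2.250440; I≈-12.249266, D=e−e_prev≈-1.849736; u=1/2·(-2.250440)+0·(-12.249266)+5/4·(-1.849736)≈-3.437390; next y=1/2·0.250440+1/2·(-3.437390)≈-1.593475
n=9: y≈-1.593475, sp=-2, e=sp−y≈-0.406525; I≈-12.655791, D=e−e_prev≈1.843915; u=1/2·(-0.406525)+0·(-12.655791)+5/4·1.843915≈2.101631; next y=1/2·(-1.593475)+1/2·2.101631≈0.254078
n=10: y≈0.254078, sp=-2, e=sp−y≈-2.254078; I≈-14.909870, D=e−e_prev≈-1.847553; u=1/2·(-2.254078)+0·(-14.909870)+5/4·(-1.847553)≈-3.436480; next y=1/2·0.254078+1/2·(-3.436480)≈-1.591201

0 -2 -3.500 0.000
1 -2 2.063 -1.750
2 -2 -3.461 0.156
3 -2 2.087 -1.652
4 -2 -3.446 0.217
5 -2 2.096 -1.614
6 -2 -3.440 0.241
7 -2 2.100 -1.599
8 -2 -3.437 0.250
9 -2 2.102 -1.593
10 -2 -3.436 0.254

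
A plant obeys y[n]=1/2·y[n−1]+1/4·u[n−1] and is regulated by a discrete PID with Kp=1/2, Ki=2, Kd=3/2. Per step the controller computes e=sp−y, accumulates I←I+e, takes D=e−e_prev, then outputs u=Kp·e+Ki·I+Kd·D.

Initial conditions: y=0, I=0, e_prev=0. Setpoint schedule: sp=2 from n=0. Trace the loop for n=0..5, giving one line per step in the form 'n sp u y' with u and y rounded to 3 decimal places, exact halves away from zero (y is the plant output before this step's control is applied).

0 2 8.000 0.000
1 2 1.000 2.000
2 2 7.000 1.250
3 2 2.875 2.375
4 2 5.688 1.906
5 2 3.297 2.375

(exact arithmetic carried between steps; '≈' marks a value shown rounded to 6 d.p. or computed from one; I and e_prev carry over from the previous line; the table rounds u and y to 3 d.p., halves away from zero)
n=0: y=0, sp=2, e=sp−y=2; I=2, D=e−e_prev=2; u=1/2·2+2·2+3/2·2=8; next y=1/2·0+1/4·8=2
n=1: y=2, sp=2, e=sp−y=0; I=2, D=e−e_prev=-2; u=1/2·0+2·2+3/2·(-2)=1; next y=1/2·2+1/4·1=1.25
n=2: y=1.25, sp=2, e=sp−y=0.75; I=2.75, D=e−e_prev=0.75; u=1/2·0.75+2·2.75+3/2·0.75=7; next y=1/2·1.25+1/4·7=2.375
n=3: y=2.375, sp=2, e=sp−y=-0.375; I=2.375, D=e−e_prev=-1.125; u=1/2·(-0.375)+2·2.375+3/2·(-1.125)=2.875; next y=1/2·2.375+1/4·2.875=1.90625
n=4: y=1.90625, sp=2, e=sp−y=0.09375; I=2.46875, D=e−e_prev=0.46875; u=1/2·0.09375+2·2.46875+3/2·0.46875=5.6875; next y=1/2·1.90625+1/4·5.6875=2.375
n=5: y=2.375, sp=2, e=sp−y=-0.375; I=2.09375, D=e−e_prev=-0.46875; u=1/2·(-0.375)+2·2.09375+3/2·(-0.46875)=3.296875; next y=1/2·2.375+1/4·3.296875≈2.011719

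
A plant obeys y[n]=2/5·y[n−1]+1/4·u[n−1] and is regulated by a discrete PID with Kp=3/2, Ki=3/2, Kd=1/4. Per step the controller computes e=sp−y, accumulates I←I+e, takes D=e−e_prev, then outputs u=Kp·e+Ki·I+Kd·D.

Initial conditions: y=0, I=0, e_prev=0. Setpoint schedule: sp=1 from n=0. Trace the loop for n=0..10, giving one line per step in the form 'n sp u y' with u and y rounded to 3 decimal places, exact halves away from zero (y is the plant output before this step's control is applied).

0 1 3.250 0.000
1 1 1.859 0.813
2 1 2.417 0.790
3 1 2.303 0.920
4 1 2.379 0.944
5 1 2.377 0.972
6 1 2.390 0.983
7 1 2.393 0.991
8 1 2.397 0.995
9 1 2.398 0.997
10 1 2.399 0.998

(exact arithmetic carried between steps; '≈' marks a value shown rounded to 6 d.p. or computed from one; I and e_prev carry over from the previous line; the table rounds u and y to 3 d.p., halves away from zero)
n=0: y=0, sp=1, e=sp−y=1; I=1, D=e−e_prev=1; u=3/2·1+3/2·1+1/4·1=3.25; next y=2/5·0+1/4·3.25=0.8125
n=1: y=0.8125, sp=1, e=sp−y=0.1875; I=1.1875, D=e−e_prev=-0.8125; u=3/2·0.1875+3/2·1.1875+1/4·(-0.8125)=1.859375; next y=2/5·0.8125+1/4·1.859375≈0.789844
n=2: y≈0.789844, sp=1, e=sp−y≈0.210156; I≈1.397656, D=e−e_prev≈0.022656; u=3/2·0.210156+3/2·1.397656+1/4·0.022656≈2.417383; next y=2/5·0.789844+1/4·2.417383≈0.920283
n=3: y≈0.920283, sp=1, e=sp−y≈0.079717; I≈1.477373, D=e−e_prev≈-0.130439; u=3/2·0.079717+3/2·1.477373+1/4·(-0.130439)≈2.303025; next y=2/5·0.920283+1/4·2.303025≈0.943870
n=4: y≈0.943870, sp=1, e=sp−y≈0.056130; I≈1.533504, D=e−e_prev≈-0.023586; u=3/2·0.056130+3/2·1.533504+1/4·(-0.023586)≈2.378554; next y=2/5·0.943870+1/4·2.378554≈0.972186
n=5: y≈0.972186, sp=1, e=sp−y≈0.027814; I≈1.561317, D=e−e_prev≈-0.028317; u=3/2·0.027814+3/2·1.561317+1/4·(-0.028317)≈2.376617; next y=2/5·0.972186+1/4·2.376617≈0.983029
n=6: y≈0.983029, sp=1, e=sp−y≈0.016971; I≈1.578288, D=e−e_prev≈-0.010842; u=3/2·0.016971+3/2·1.578288+1/4·(-0.010842)≈2.390179; next y=2/5·0.983029+1/4·2.390179≈0.990756
n=7: y≈0.990756, sp=1, e=sp−y≈0.009244; I≈1.587532, D=e−e_prev≈-0.007727; u=3/2·0.009244+3/2·1.587532+1/4·(-0.007727)≈2.393232; next y=2/5·0.990756+1/4·2.393232≈0.994610
n=8: y≈0.994610, sp=1, e=sp−y≈0.005390; I≈1.592922, D=e−e_prev≈-0.003854; u=3/2·0.005390+3/2·1.592922+1/4·(-0.003854)≈2.396503; next y=2/5·0.994610+1/4·2.396503≈0.996970
n=9: y≈0.996970, sp=1, e=sp−y≈0.003030; I≈1.595952, D=e−e_prev≈-0.002359; u=3/2·0.003030+3/2·1.595952+1/4·(-0.002359)≈2.397883; next y=2/5·0.996970+1/4·2.397883≈0.998259
n=10: y≈0.998259, sp=1, e=sp−y≈0.001741; I≈1.597693, D=e−e_prev≈-0.001289; u=3/2·0.001741+3/2·1.597693+1/4·(-0.001289)≈2.398829; next y=2/5·0.998259+1/4·2.398829≈0.999011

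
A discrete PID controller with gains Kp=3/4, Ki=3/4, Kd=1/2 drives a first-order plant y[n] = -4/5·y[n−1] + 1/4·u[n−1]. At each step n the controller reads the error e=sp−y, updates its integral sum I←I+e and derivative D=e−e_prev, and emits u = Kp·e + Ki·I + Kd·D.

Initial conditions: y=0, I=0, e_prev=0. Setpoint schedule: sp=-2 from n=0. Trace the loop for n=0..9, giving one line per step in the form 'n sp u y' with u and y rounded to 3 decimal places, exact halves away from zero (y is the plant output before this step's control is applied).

(exact arithmetic carried between steps; '≈' marks a value shown rounded to 6 d.p. or computed from one; I and e_prev carry over from the previous line; the table rounds u and y to 3 d.p., halves away from zero)
n=0: y=0, sp=-2, e=sp−y=-2; I=-2, D=e−e_prev=-2; u=3/4·(-2)+3/4·(-2)+1/2·(-2)=-4; next y=-4/5·0+1/4·(-4)=-1
n=1: y=-1, sp=-2, e=sp−y=-1; I=-3, D=e−e_prev=1; u=3/4·(-1)+3/4·(-3)+1/2·1=-2.5; next y=-4/5·(-1)+1/4·(-2.5)=0.175
n=2: y=0.175, sp=-2, e=sp−y=-2.175; I=-5.175, D=e−e_prev=-1.175; u=3/4·(-2.175)+3/4·(-5.175)+1/2·(-1.175)=-6.1; next y=-4/5·0.175+1/4·(-6.1)=-1.665
n=3: y=-1.665, sp=-2, e=sp−y=-0.335; I=-5.51, D=e−e_prev=1.84; u=3/4·(-0.335)+3/4·(-5.51)+1/2·1.84=-3.46375; next y=-4/5·(-1.665)+1/4·(-3.46375)≈0.466063
n=4: y≈0.466063, sp=-2, e=sp−y≈-2.466063; I≈-7.976063, D=e−e_prev≈-2.131063; u=3/4·(-2.466063)+3/4·(-7.976063)+1/2·(-2.131063)≈-8.897125; next y=-4/5·0.466063+1/4·(-8.897125)≈-2.597131
n=5: y≈-2.597131, sp=-2, e=sp−y≈0.597131; I≈-7.378931, D=e−e_prev≈3.063194; u=3/4·0.597131+3/4·(-7.378931)+1/2·3.063194≈-3.554753; next y=-4/5·(-2.597131)+1/4·(-3.554753)≈1.189017
n=6: y≈1.189017, sp=-2, e=sp−y≈-3.189017; I≈-10.567948, D=e−e_prev≈-3.786148; u=3/4·(-3.189017)+3/4·(-10.567948)+1/2·(-3.786148)≈-12.210798; next y=-4/5·1.189017+1/4·(-12.210798)≈-4.003913
n=7: y≈-4.003913, sp=-2, e=sp−y≈2.003913; I≈-8.564035, D=e−e_prev≈5.192929; u=3/4·2.003913+3/4·(-8.564035)+1/2·5.192929≈-2.323627; next y=-4/5·(-4.003913)+1/4·(-2.323627)≈2.622223
n=8: y≈2.622223, sp=-2, e=sp−y≈-4.622223; I≈-13.186259, D=e−e_prev≈-6.626136; u=3/4·(-4.622223)+3/4·(-13.186259)+1/2·(-6.626136)≈-16.669430; next y=-4/5·2.622223+1/4·(-16.669430)≈-6.265136
n=9: y≈-6.265136, sp=-2, e=sp−y≈4.265136; I≈-8.921122, D=e−e_prev≈8.887360; u=3/4·4.265136+3/4·(-8.921122)+1/2·8.887360≈0.951690; next y=-4/5·(-6.265136)+1/4·0.951690≈5.250031

0 -2 -4.000 0.000
1 -2 -2.500 -1.000
2 -2 -6.100 0.175
3 -2 -3.464 -1.665
4 -2 -8.897 0.466
5 -2 -3.555 -2.597
6 -2 -12.211 1.189
7 -2 -2.324 -4.004
8 -2 -16.669 2.622
9 -2 0.952 -6.265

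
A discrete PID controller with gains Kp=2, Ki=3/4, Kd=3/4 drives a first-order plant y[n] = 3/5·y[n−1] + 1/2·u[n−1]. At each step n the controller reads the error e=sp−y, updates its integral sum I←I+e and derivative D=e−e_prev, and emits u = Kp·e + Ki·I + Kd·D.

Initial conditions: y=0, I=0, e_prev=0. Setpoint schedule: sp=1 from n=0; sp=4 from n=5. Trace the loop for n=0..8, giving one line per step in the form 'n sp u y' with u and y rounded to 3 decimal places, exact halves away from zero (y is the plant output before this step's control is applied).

(exact arithmetic carried between steps; '≈' marks a value shown rounded to 6 d.p. or computed from one; I and e_prev carry over from the previous line; the table rounds u and y to 3 d.p., halves away from zero)
n=0: y=0, sp=1, e=sp−y=1; I=1, D=e−e_prev=1; u=2·1+3/4·1+3/4·1=3.5; next y=3/5·0+1/2·3.5=1.75
n=1: y=1.75, sp=1, e=sp−y=-0.75; I=0.25, D=e−e_prev=-1.75; u=2·(-0.75)+3/4·0.25+3/4·(-1.75)=-2.625; next y=3/5·1.75+1/2·(-2.625)=-0.2625
n=2: y=-0.2625, sp=1, e=sp−y=1.2625; I=1.5125, D=e−e_prev=2.0125; u=2·1.2625+3/4·1.5125+3/4·2.0125=5.16875; next y=3/5·(-0.2625)+1/2·5.16875=2.426875
n=3: y=2.426875, sp=1, e=sp−y=-1.426875; I=0.085625, D=e−e_prev=-2.689375; u=2·(-1.426875)+3/4·0.085625+3/4·(-2.689375)≈-4.806563; next y=3/5·2.426875+1/2·(-4.806563)≈-0.947156
n=4: y≈-0.947156, sp=1, e=sp−y≈1.947156; I≈2.032781, D=e−e_prev≈3.374031; u=2·1.947156+3/4·2.032781+3/4·3.374031≈7.949422; next y=3/5·(-0.947156)+1/2·7.949422≈3.406417
n=5: y≈3.406417, sp=4, e=sp−y≈0.593583; I≈2.626364, D=e−e_prev≈-1.353573; u=2·0.593583+3/4·2.626364+3/4·(-1.353573)≈2.141759; next y=3/5·3.406417+1/2·2.141759≈3.114730
n=6: y≈3.114730, sp=4, e=sp−y≈0.885270; I≈3.511634, D=e−e_prev≈0.291688; u=2·0.885270+3/4·3.511634+3/4·0.291688≈4.623032; next y=3/5·3.114730+1/2·4.623032≈4.180354
n=7: y≈4.180354, sp=4, e=sp−y≈-0.180354; I≈3.331281, D=e−e_prev≈-1.065624; u=2·(-0.180354)+3/4·3.331281+3/4·(-1.065624)≈1.338534; next y=3/5·4.180354+1/2·1.338534≈3.177480
n=8: y≈3.177480, sp=4, e=sp−y≈0.822520; I≈4.153801, D=e−e_prev≈1.002874; u=2·0.822520+3/4·4.153801+3/4·1.002874≈5.512548; next y=3/5·3.177480+1/2·5.512548≈4.662761

0 1 3.500 0.000
1 1 -2.625 1.750
2 1 5.169 -0.263
3 1 -4.807 2.427
4 1 7.949 -0.947
5 4 2.142 3.406
6 4 4.623 3.115
7 4 1.339 4.180
8 4 5.513 3.177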